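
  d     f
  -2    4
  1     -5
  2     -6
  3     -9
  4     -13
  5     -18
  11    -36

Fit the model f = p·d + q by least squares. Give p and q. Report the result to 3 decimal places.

From the data, Σd·d = 180, Σd = 24, Σ1 = 7.
Moment sums: Σd·f = -590, Σf = -83.
Δ = 180·7 − 24² = 684.
p = ((-590)·7 − 24·(-83))/684 = -1069/342; q = (180·(-83) − 24·(-590))/684 = -65/57.

p = -3.126, q = -1.140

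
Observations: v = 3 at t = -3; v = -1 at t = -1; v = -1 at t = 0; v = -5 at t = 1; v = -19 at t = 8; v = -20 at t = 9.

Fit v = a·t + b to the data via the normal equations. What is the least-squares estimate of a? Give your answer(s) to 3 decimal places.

a = -1.984

Normal-equation sums: Σt·t = 156, Σt = 14, Σ1 = 6.
For Mᵀv: Σt·v = -345, Σv = -43.
MᵀM·[a, b]ᵀ = Mᵀv becomes [[156, 14]; [14, 6]]·[a, b]ᵀ = [-345, -43]ᵀ.
Δ = 156·6 − 14² = 740.
a = ((-345)·6 − 14·(-43))/740 = -367/185; b = (156·(-43) − 14·(-345))/740 = -939/370.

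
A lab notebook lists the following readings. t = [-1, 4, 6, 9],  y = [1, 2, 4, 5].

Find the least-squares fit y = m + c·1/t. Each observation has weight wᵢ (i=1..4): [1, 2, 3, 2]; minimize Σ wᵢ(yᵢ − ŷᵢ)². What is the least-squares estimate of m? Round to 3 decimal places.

Forming MᵀWM = [[8, 2/9]; [2/9, 799/648]] and MᵀWy = [27, 28/9]ᵀ gives MᵀWM·[m, c]ᵀ = MᵀWy.
det = 8·(799/648) − (2/9)² = 265/27.
m = (27·(799/648) − (2/9)·(28/9))/(265/27) = 4225/1272; c = (8·(28/9) − (2/9)·27)/(265/27) = 102/53.

m = 3.322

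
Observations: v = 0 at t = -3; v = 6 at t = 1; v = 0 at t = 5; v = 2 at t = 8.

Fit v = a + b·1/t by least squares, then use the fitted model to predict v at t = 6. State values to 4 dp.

The normal equations are: 4·a + (119/120)·b = 8;  (119/120)·a + (16801/14400)·b = 25/4.
(Σ1 = 4, Σ1/t = 119/120, Σ1/t·1/t = 16801/14400, Σv = 8, Σ1/t·v = 25/4.)
Eliminating b: (16801/14400)·(row 1) − (119/120)·(row 2) gives (17681/4800)·a = (16801/14400)·8 − (119/120)·(25/4) = 22579/7200, so a = 45158/53043.
Then b = ((25/4) − (119/120)·(45158/53043))/(16801/14400) = 81920/17681.
At t = 6: v̂ = (45158/53043)·(1) + (81920/17681)·(1/6) = 28706/17681.

v̂ = 1.6236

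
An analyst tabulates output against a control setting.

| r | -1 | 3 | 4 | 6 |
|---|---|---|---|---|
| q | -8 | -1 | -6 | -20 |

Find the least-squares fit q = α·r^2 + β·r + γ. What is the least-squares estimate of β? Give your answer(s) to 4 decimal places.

β = 3.8664

Setting ∂/∂α … = 0 gives: 1634·α + 306·β + 62·γ = -833;  306·α + 62·β + 12·γ = -139;  62·α + 12·β + 4·γ = -35.
Row-reducing yields α = -3473/3098, β = 5989/1549, γ = -4605/1549.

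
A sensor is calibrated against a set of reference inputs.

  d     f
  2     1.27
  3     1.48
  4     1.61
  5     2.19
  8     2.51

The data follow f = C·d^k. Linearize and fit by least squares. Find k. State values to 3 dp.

Taking logs, ln f = k·ln d + ln C, so regress ln f on ln d.
AᵀA = [[10.5236, 6.8669]; [6.8669, 5]], rhs = [4.4319, 2.8115]ᵀ  (here Σln d = 6.8669, Σ(ln d)² = 10.5236, Σln f = 2.8115, Σln d·ln f = 4.4319).
Δ = 10.5236·5 − (6.8669)² = 5.4631; k = (4.4319·5 − 6.8669·2.8115)/5.4631 = 0.52227, ln C = (10.5236·2.8115 − 6.8669·4.4319)/5.4631 = -0.15498.

k = 0.522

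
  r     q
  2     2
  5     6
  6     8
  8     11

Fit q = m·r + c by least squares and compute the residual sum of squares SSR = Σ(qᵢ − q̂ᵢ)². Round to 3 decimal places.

AᵀA·[m, c]ᵀ = Aᵀq reads: 129·m + 21·c = 170;  21·m + 4·c = 27.
(Σr·r = 129, Σr = 21, Σ1 = 4, Σr·q = 170, Σq = 27.)
det = 129·4 − 21² = 75.
m = (170·4 − 21·27)/75 = 113/75; c = (129·27 − 21·170)/75 = -29/25.
Residuals: 11/75, -28/75, 3/25, 8/75; SSR = 14/75.

SSR = 0.187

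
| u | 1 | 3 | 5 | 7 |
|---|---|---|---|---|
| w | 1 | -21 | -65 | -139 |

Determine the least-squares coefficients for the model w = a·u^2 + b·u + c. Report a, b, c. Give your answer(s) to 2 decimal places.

Setting ∂/∂a … = 0 gives: 3108·a + 496·b + 84·c = -8624;  496·a + 84·b + 16·c = -1360;  84·a + 16·b + 4·c = -224.
Solving the 3×3 system (Gaussian elimination) gives a = -13/4, b = 14/5, c = 21/20.

a = -3.25, b = 2.80, c = 1.05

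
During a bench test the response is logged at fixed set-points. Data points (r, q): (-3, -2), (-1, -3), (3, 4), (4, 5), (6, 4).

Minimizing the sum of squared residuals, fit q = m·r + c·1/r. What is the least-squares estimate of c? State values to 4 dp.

c = 2.4357

Compute the Gram sums: Σr·r = 71, Σr·1/r = 5, Σ1/r·1/r = 21/16.
Right-hand side: Σr·q = 65, Σ1/r·q = 83/12.
XᵀX·[m, c]ᵀ = Xᵀq becomes [[71, 5]; [5, 21/16]]·[m, c]ᵀ = [65, 83/12]ᵀ.
Δ = 71·(21/16) − 5² = 1091/16.
m = (65·(21/16) − 5·(83/12))/(1091/16) = 2435/3273; c = (71·(83/12) − 5·65)/(1091/16) = 7972/3273.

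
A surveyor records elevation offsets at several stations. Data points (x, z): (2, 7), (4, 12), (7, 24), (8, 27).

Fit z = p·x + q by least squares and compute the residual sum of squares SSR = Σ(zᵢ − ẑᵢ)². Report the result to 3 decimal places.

SSR = 2.132

From the data, Σx·x = 133, Σx = 21, Σ1 = 4.
Moment sums: Σx·z = 446, Σz = 70.
det = 133·4 − 21² = 91.
p = (446·4 − 21·70)/91 = 314/91; q = (133·70 − 21·446)/91 = -8/13.
Residuals: 5/7, -108/91, 6/13, 1/91; SSR = 194/91.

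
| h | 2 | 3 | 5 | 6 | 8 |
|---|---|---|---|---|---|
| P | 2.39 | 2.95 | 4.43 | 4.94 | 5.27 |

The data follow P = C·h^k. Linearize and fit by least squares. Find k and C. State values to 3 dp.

k = 0.615, C = 1.561

Let Y = ln P. Fitting Y = k·ln h + ln C by least squares:
Σln h = 7.2724, Σ(ln h)² = 11.8122, Σln P = 6.7009, Σln h·ln P = 10.5061.
Equations: 11.8122·k + 7.2724·ln C = 10.5061;  7.2724·k + 5·ln C = 6.7009.
Δ = 11.8122·5 − (7.2724)² = 6.1731; k = (10.5061·5 − 7.2724·6.7009)/6.1731 = 0.61540, ln C = (11.8122·6.7009 − 7.2724·10.5061)/6.1731 = 0.44509, so C = exp(0.44509) = 1.56064.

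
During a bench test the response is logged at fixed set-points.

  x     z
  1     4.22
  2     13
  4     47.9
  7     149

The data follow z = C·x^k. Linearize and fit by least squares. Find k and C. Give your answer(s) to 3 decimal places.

k = 1.833, C = 3.954

Taking logs, ln z = k·ln x + ln C, so regress ln z on ln x.
Σln x = 4.0254, Σ(ln x)² = 6.1888, Σln z = 12.8778, Σln x·ln z = 16.8789.
Equations: 6.1888·k + 4.0254·ln C = 16.8789;  4.0254·k + 4·ln C = 12.8778.
Slope k = (n·Σln x·ln z − Σln x·Σln z)/(n·Σ(ln x)² − (Σln x)²) = (4·16.8789 − 4.0254·12.8778)/8.5519 = 1.83323; ln C = (Σln z − k·Σln x)/n = 1.37461, so C = exp(1.37461) = 3.95355.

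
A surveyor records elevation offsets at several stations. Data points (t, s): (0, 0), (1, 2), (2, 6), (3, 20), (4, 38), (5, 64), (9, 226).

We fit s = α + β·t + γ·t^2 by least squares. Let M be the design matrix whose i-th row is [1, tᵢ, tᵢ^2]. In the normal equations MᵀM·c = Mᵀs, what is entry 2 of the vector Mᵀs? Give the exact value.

2580

Entry 2 ↔ basis t, so (Mᵀs)_{2} = Σᵢ (t)·sᵢ = (0)·(0) + (1)·(2) + (2)·(6) + (3)·(20) + (4)·(38) + (5)·(64) + (9)·(226) = 2580.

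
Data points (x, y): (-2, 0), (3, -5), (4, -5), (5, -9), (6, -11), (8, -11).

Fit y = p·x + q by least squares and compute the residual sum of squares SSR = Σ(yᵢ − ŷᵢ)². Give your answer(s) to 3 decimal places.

Entries of MᵀM: Σx·x = 154, Σx = 24, Σ1 = 6.
Moment sums: Σx·y = -234, Σy = -41.
Eliminating q: 6·(row 1) − 24·(row 2) gives 348·p = 6·(-234) − 24·(-41) = -420, so p = -35/29.
Then q = ((-41) − 24·(-35/29))/6 = -349/174.
Residuals: -71/174, 109/174, 11/6, -167/174, -305/174, 115/174; SSR = 1453/174.

SSR = 8.351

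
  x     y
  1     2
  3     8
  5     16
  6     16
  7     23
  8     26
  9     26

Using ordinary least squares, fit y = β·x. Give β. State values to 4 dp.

β = 3.0377

Compute the Gram sums: Σx·x = 265.
For Mᵀy: Σx·y = 805.
MᵀM·[β]ᵀ = Mᵀy becomes [[265]]·[β]ᵀ = [805]ᵀ.
β = 805/265 = 3.03774.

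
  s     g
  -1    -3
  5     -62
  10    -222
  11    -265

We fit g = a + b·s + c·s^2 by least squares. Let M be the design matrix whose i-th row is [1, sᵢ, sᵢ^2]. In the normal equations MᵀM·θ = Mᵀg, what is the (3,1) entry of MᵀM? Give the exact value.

Row 3 ↔ basis s^2, column 1 ↔ basis 1, so (MᵀM)_{3,1} = Σᵢ s^2 = (1)·(1) + (25)·(1) + (100)·(1) + (121)·(1) = 247.

247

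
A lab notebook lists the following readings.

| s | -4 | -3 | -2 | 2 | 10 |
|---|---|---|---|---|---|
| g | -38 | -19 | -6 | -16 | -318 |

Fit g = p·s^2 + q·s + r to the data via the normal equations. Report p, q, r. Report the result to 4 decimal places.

p = -2.9605, q = -2.2713, r = 0.7109

Setting ∂/∂p … = 0 gives: 10369·p + 909·q + 133·r = -32667;  909·p + 133·q + 3·r = -2991;  133·p + 3·q + 5·r = -397.
(Σs^2·s^2 = 10369, Σs^2·s = 909, Σs^2 = 133, Σs·s = 133, Σs = 3, Σ1 = 5, Σs^2·g = -32667, Σs·g = -2991, Σg = -397.)
Solving the 3×3 system (Gaussian elimination) gives p = -772238/260851, q = -592461/260851, r = 185438/260851.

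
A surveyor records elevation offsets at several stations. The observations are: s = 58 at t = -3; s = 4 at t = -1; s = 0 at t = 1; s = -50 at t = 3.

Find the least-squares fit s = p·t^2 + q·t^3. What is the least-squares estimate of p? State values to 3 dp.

Normal-equation sums: Σt^2·t^2 = 164, Σt^2·t^3 = 0, Σt^3·t^3 = 1460.
Right-hand side: Σt^2·s = 76, Σt^3·s = -2920.
det = 164·1460 − 0² = 239440.
p = (76·1460 − 0·(-2920))/239440 = 19/41; q = (164·(-2920) − 0·76)/239440 = -2.

p = 0.463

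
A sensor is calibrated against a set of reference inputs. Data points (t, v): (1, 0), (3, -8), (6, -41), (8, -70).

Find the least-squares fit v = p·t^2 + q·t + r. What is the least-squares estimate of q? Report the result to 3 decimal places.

The normal equations are: 5474·p + 756·q + 110·r = -6028;  756·p + 110·q + 18·r = -830;  110·p + 18·q + 4·r = -119.
Solving the 3×3 system (Gaussian elimination) gives p = -21/20, q = -409/580, r = 1333/580.

q = -0.705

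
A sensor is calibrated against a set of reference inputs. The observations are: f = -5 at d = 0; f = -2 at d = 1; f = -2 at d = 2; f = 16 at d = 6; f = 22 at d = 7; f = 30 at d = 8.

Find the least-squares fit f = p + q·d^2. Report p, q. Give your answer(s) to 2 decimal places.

p = -3.81, q = 0.53

Sums needed: Σ1 = 6, Σd^2 = 154, Σd^2·d^2 = 7810.
Right-hand side: Σf = 59, Σd^2·f = 3564.
Eliminating q: 7810·(row 1) − 154·(row 2) gives 23144·p = 7810·59 − 154·3564 = -88066, so p = -4003/1052.
Then q = (3564 − 154·(-4003/1052))/7810 = 559/1052.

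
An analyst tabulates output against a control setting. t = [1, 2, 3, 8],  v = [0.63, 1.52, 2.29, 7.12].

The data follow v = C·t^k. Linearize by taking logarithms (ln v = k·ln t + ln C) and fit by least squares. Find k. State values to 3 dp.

Let Y = ln v. Fitting Y = k·ln t + ln C by least squares:
Σln t = 3.8712, Σ(ln t)² = 6.0115, Σln v = 2.7481, Σln t·ln v = 5.2822.
Equations: 6.0115·k + 3.8712·ln C = 5.2822;  3.8712·k + 4·ln C = 2.7481.
Slope k = (n·Σln t·ln v − Σln t·Σln v)/(n·Σ(ln t)² − (Σln t)²) = (4·5.2822 − 3.8712·2.7481)/9.0597 = 1.15791; ln C = (Σln v − k·Σln t)/n = -0.43359.

k = 1.158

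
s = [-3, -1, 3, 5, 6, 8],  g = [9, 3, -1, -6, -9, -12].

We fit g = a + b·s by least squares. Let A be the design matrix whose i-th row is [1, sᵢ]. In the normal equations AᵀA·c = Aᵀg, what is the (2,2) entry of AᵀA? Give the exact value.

Row 2 ↔ basis s, column 2 ↔ basis s, so (AᵀA)_{2,2} = Σᵢ (s)·(s) = (-3)·(-3) + (-1)·(-1) + (3)·(3) + (5)·(5) + (6)·(6) + (8)·(8) = 144.

144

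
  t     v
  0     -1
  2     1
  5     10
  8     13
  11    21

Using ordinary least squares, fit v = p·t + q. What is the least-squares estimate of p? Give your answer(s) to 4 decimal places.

p = 2.0076

Compute the Gram sums: Σt·t = 214, Σt = 26, Σ1 = 5.
For Aᵀv: Σt·v = 387, Σv = 44.
AᵀA·[p, q]ᵀ = Aᵀv becomes [[214, 26]; [26, 5]]·[p, q]ᵀ = [387, 44]ᵀ.
Eliminating q: 5·(row 1) − 26·(row 2) gives 394·p = 5·387 − 26·44 = 791, so p = 791/394.
Then q = (44 − 26·(791/394))/5 = -323/197.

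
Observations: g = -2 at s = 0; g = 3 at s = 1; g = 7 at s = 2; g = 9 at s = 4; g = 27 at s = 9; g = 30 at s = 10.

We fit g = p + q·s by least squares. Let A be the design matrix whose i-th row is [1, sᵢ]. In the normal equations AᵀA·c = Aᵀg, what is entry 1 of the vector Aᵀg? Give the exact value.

74

Entry 1 ↔ basis 1, so (Aᵀg)_{1} = Σᵢ gᵢ = (1)·(-2) + (1)·(3) + (1)·(7) + (1)·(9) + (1)·(27) + (1)·(30) = 74.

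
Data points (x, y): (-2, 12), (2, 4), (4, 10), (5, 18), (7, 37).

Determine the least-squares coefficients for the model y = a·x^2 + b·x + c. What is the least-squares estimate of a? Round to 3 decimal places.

a = 0.985

Normal-equation sums: Σx^2·x^2 = 3314, Σx^2·x = 532, Σx^2 = 98, Σx·x = 98, Σx = 16, Σ1 = 5.
Moment sums: Σx^2·y = 2487, Σx·y = 373, Σy = 81.
Normal equations: [[3314, 532, 98]; [532, 98, 16]; [98, 16, 5]]·[a, b, c]ᵀ = [2487, 373, 81]ᵀ.
Inverting the 3×3 Gram matrix, [a, b, c]ᵀ = [65/66, -619/286, 1640/429]ᵀ.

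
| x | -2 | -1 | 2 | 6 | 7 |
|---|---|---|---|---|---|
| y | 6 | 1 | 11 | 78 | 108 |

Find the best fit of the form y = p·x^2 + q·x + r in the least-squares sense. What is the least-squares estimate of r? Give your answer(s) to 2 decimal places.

With design matrix A, AᵀA = [[3730, 558, 94]; [558, 94, 12]; [94, 12, 5]] and Aᵀy = [8169, 1233, 204]ᵀ.
Solving the 3×3 system (Gaussian elimination) gives p = 22161/10928, q = 11619/10928, r = 675/5464.

r = 0.12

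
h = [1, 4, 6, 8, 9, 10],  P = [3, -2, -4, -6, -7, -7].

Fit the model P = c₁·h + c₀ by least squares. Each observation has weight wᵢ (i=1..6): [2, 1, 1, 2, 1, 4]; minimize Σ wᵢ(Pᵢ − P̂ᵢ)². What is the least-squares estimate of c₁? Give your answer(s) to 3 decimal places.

c₁ = -1.097

Compute the Gram sums: Σwᵢ·h·h = 663, Σwᵢ·h = 77, Σwᵢ·1 = 11.
Right-hand side: Σwᵢ·h·P = -465, Σwᵢ·P = -47.
Determinant 663·11 − 77² = 1364.
c₁ = ((-465)·11 − 77·(-47))/1364 = -34/31; c₀ = (663·(-47) − 77·(-465))/1364 = 1161/341.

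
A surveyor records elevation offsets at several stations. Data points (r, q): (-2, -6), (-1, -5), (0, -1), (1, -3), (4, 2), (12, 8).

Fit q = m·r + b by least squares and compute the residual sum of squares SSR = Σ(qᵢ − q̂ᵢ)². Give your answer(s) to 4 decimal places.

Normal-equation sums: Σr·r = 166, Σr = 14, Σ1 = 6.
For Aᵀq: Σr·q = 118, Σq = -5.
AᵀA·[m, b]ᵀ = Aᵀq becomes [[166, 14]; [14, 6]]·[m, b]ᵀ = [118, -5]ᵀ.
Eliminating b: 6·(row 1) − 14·(row 2) gives 800·m = 6·118 − 14·(-5) = 778, so m = 389/400.
Then b = ((-5) − 14·(389/400))/6 = -1241/400.
Residuals: -381/400, -37/40, 841/400, -87/100, 97/80, -227/400; SSR = 3493/400.

SSR = 8.7325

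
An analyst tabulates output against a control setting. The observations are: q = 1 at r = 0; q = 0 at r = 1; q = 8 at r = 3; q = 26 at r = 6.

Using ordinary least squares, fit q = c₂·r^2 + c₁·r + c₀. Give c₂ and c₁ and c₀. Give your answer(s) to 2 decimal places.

c₂ = 0.66, c₁ = 0.36, c₀ = 0.28

Normal-equation sums: Σr^2·r^2 = 1378, Σr^2·r = 244, Σr^2 = 46, Σr·r = 46, Σr = 10, Σ1 = 4.
Right-hand side: Σr^2·q = 1008, Σr·q = 180, Σq = 35.
Normal equations: [[1378, 244, 46]; [244, 46, 10]; [46, 10, 4]]·[c₂, c₁, c₀]ᵀ = [1008, 180, 35]ᵀ.
Solving the 3×3 system (Gaussian elimination) gives c₂ = 29/44, c₁ = 47/132, c₀ = 37/132.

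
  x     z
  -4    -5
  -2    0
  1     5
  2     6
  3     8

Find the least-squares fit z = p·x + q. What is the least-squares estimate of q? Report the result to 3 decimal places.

q = 2.800

With design matrix M, MᵀM = [[34, 0]; [0, 5]] and Mᵀz = [61, 14]ᵀ.
det = 34·5 − 0² = 170.
p = (61·5 − 0·14)/170 = 61/34; q = (34·14 − 0·61)/170 = 14/5.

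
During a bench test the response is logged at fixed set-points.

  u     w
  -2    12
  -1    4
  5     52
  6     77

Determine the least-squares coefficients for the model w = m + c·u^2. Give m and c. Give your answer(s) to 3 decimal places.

m = 2.599, c = 2.039

Forming XᵀX = [[4, 66]; [66, 1938]] and Xᵀw = [145, 4124]ᵀ gives XᵀX·[m, c]ᵀ = Xᵀw.
Eliminating c: 1938·(row 1) − 66·(row 2) gives 3396·m = 1938·145 − 66·4124 = 8826, so m = 1471/566.
Then c = (4124 − 66·(1471/566))/1938 = 3463/1698.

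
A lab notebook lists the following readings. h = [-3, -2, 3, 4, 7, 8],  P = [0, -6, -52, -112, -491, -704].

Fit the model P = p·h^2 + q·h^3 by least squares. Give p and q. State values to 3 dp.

p = -3.011, q = -0.999

Compute the Gram sums: Σh^2·h^2 = 6931, Σh^2·h^3 = 50567, Σh^3·h^3 = 385411.
For XᵀP: Σh^2·P = -71399, Σh^3·P = -537385.
Determinant 6931·385411 − 50567² = 114262152.
p = ((-71399)·385411 − 50567·(-537385))/114262152 = -57335449/19043692; q = (6931·(-537385) − 50567·(-71399))/114262152 = -19030367/19043692.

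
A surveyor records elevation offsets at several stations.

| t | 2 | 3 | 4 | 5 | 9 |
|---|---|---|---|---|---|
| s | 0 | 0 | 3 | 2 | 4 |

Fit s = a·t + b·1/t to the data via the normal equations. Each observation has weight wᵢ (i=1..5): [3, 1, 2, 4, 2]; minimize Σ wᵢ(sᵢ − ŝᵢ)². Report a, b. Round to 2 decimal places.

Setting ∂/∂a … = 0 gives: 315·a + 12·b = 136;  12·a + (18967/16200)·b = 359/90.
Δ = 315·(18967/16200) − 12² = 80929/360.
a = (136·(18967/16200) − 12·(359/90))/(80929/360) = 1804072/3641805; b = (315·(359/90) − 12·136)/(80929/360) = -135180/80929.

a = 0.50, b = -1.67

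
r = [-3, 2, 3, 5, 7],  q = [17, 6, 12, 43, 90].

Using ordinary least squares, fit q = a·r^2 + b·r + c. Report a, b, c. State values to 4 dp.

The normal system AᵀA·[a, b, c]ᵀ = Aᵀq is [[3204, 476, 96]; [476, 96, 14]; [96, 14, 5]]·[a, b, c]ᵀ = [5770, 842, 168]ᵀ.
Solving the 3×3 system (Gaussian elimination) gives a = 10551/5369, b = -961/1534, c = -12763/5369.

a = 1.9652, b = -0.6265, c = -2.3772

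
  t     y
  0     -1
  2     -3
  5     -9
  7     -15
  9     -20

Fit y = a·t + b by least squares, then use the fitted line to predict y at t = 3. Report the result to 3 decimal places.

Compute the Gram sums: Σt·t = 159, Σt = 23, Σ1 = 5.
For Mᵀy: Σt·y = -336, Σy = -48.
det = 159·5 − 23² = 266.
a = ((-336)·5 − 23·(-48))/266 = -288/133; b = (159·(-48) − 23·(-336))/266 = 48/133.
At t = 3: ŷ = (-288/133)·(3) + (48/133)·(1) = -816/133.

ŷ = -6.135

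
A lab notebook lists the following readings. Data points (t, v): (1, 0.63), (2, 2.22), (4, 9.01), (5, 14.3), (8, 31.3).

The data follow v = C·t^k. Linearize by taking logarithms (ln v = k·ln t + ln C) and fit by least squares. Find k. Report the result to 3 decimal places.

k = 1.908

Let Y = ln v. Fitting Y = k·ln t + ln C by least squares:
Over the data: Σln t = 5.7683, Σ(ln t)² = 9.3166, Σln v = 8.6377, Σln t·ln v = 15.0427.
Normal system: [[9.3166, 5.7683]; [5.7683, 5]]·[k, ln C]ᵀ = [15.0427, 8.6377]ᵀ.
Slope k = (n·Σln t·ln v − Σln t·Σln v)/(n·Σ(ln t)² − (Σln t)²) = (5·15.0427 − 5.7683·8.6377)/13.3096 = 1.90752; ln C = (Σln v − k·Σln t)/n = -0.47310.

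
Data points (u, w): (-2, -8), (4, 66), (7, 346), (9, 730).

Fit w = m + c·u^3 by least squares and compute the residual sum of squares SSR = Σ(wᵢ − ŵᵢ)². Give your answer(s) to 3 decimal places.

From the data, Σ1 = 4, Σu^3 = 1128, Σu^3·u^3 = 653250.
Right-hand side: Σw = 1134, Σu^3·w = 655136.
So XᵀX·[m, c]ᵀ = Xᵀw: [[4, 1128]; [1128, 653250]]·[m, c]ᵀ = [1134, 655136]ᵀ.
Eliminating c: 653250·(row 1) − 1128·(row 2) gives 1340616·m = 653250·1134 − 1128·655136 = 1792092, so m = 149341/111718.
Then c = (655136 − 1128·(149341/111718))/653250 = 167674/167577.
Residuals: -446471/335154, 209869/335154, 490897/335154, -84765/111718; SSR = 819067/167577.

SSR = 4.888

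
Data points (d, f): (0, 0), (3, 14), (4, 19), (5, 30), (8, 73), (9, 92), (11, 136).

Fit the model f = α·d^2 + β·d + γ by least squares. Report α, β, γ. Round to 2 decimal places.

From the data, Σd^2·d^2 = 26260, Σd^2·d = 2788, Σd^2 = 316, Σd·d = 316, Σd = 40, Σ1 = 7.
Right-hand side: Σd^2·f = 29760, Σd·f = 3176, Σf = 364.
Row-reducing yields α = 2155/2037, β = 3971/6111, γ = 3232/6111.

α = 1.06, β = 0.65, γ = 0.53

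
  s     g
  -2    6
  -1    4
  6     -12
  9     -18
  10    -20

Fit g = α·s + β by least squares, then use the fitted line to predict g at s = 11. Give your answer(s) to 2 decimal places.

With design matrix A, AᵀA = [[222, 22]; [22, 5]] and Aᵀg = [-450, -40]ᵀ.
Δ = 222·5 − 22² = 626.
α = ((-450)·5 − 22·(-40))/626 = -685/313; β = (222·(-40) − 22·(-450))/626 = 510/313.
At s = 11: ĝ = (-685/313)·(11) + (510/313)·(1) = -7025/313.

ĝ = -22.44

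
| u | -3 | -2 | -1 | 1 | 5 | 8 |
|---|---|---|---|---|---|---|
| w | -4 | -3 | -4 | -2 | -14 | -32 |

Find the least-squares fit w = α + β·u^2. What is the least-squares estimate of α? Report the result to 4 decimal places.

α = -1.6224

With design matrix X, XᵀX = [[6, 104]; [104, 4820]] and Xᵀw = [-59, -2452]ᵀ.
Determinant 6·4820 − 104² = 18104.
α = ((-59)·4820 − 104·(-2452))/18104 = -7343/4526; β = (6·(-2452) − 104·(-59))/18104 = -1072/2263.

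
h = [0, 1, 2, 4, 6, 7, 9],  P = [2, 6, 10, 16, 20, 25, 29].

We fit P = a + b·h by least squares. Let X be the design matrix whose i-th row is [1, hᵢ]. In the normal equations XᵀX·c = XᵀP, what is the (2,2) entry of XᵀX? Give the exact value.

187

Row 2 ↔ basis h, column 2 ↔ basis h, so (XᵀX)_{2,2} = Σᵢ (h)·(h) = (0)·(0) + (1)·(1) + (2)·(2) + (4)·(4) + (6)·(6) + (7)·(7) + (9)·(9) = 187.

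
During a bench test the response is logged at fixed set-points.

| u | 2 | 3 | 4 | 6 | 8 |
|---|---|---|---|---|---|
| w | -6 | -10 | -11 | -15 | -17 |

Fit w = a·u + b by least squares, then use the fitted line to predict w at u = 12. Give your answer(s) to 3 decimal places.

With design matrix A, AᵀA = [[129, 23]; [23, 5]] and Aᵀw = [-312, -59]ᵀ.
Eliminating b: 5·(row 1) − 23·(row 2) gives 116·a = 5·(-312) − 23·(-59) = -203, so a = -7/4.
Then b = ((-59) − 23·(-7/4))/5 = -15/4.
At u = 12: ŵ = (-7/4)·(12) + (-15/4)·(1) = -99/4.

ŵ = -24.750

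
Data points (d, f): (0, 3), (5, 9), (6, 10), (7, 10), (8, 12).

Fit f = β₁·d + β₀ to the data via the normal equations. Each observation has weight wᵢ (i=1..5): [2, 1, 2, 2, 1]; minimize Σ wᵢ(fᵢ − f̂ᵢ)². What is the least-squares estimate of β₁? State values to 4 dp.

With design matrix A, AᵀWA = [[259, 39]; [39, 8]] and AᵀWf = [401, 67]ᵀ.
Determinant 259·8 − 39² = 551.
β₁ = (401·8 − 39·67)/551 = 595/551; β₀ = (259·67 − 39·401)/551 = 1714/551.

β₁ = 1.0799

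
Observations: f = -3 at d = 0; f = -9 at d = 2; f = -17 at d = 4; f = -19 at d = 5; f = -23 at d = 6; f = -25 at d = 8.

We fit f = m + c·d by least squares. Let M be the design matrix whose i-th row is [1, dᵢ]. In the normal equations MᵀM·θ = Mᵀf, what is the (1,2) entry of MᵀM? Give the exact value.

25

Row 1 ↔ basis 1, column 2 ↔ basis d, so (MᵀM)_{1,2} = Σᵢ d = (1)·(0) + (1)·(2) + (1)·(4) + (1)·(5) + (1)·(6) + (1)·(8) = 25.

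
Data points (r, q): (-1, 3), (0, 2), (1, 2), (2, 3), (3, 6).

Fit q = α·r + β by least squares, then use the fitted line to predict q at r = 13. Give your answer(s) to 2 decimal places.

q̂ = 11.60

From the data, Σr·r = 15, Σr = 5, Σ1 = 5.
For Aᵀq: Σr·q = 23, Σq = 16.
AᵀA·[α, β]ᵀ = Aᵀq becomes [[15, 5]; [5, 5]]·[α, β]ᵀ = [23, 16]ᵀ.
Determinant 15·5 − 5² = 50.
α = (23·5 − 5·16)/50 = 7/10; β = (15·16 − 5·23)/50 = 5/2.
At r = 13: q̂ = (7/10)·(13) + (5/2)·(1) = 58/5.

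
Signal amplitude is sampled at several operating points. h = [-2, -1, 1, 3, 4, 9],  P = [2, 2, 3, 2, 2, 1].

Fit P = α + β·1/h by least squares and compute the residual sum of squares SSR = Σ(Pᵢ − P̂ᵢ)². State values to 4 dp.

Normal-equation sums: Σ1 = 6, Σ1/h = 7/36, Σ1/h·1/h = 3157/1296.
For MᵀP: ΣP = 12, Σ1/h·P = 23/18.
Determinant 6·(3157/1296) − (7/36)² = 18893/1296.
α = (12·(3157/1296) − (7/36)·(23/18))/(18893/1296) = 5366/2699; β = (6·(23/18) − (7/36)·12)/(18893/1296) = 6912/18893.
Residuals: 3680/18893, 7136/18893, 12205/18893, -2080/18893, -1504/18893, -19437/18893; SSR = 31642/18893.

SSR = 1.6748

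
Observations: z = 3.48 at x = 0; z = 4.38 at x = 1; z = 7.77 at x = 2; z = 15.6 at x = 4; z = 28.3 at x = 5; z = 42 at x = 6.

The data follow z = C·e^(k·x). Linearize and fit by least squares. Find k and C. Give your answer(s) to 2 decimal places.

Linearized form: ln z = k·x + ln C. From the 6 transformed points,
XᵀX = [[82.0000, 18.0000]; [18.0000, 6]], rhs = [55.7070, 14.6022]ᵀ  (here Σx = 18.0000, Σ(x)² = 82.0000, Σln z = 14.6022, Σx·ln z = 55.7070).
Δ = 82.0000·6 − (18.0000)² = 168.0000; k = (55.7070·6 − 18.0000·14.6022)/168.0000 = 0.42502, ln C = (82.0000·14.6022 − 18.0000·55.7070)/168.0000 = 1.15863, so C = exp(1.15863) = 3.18558.

k = 0.43, C = 3.19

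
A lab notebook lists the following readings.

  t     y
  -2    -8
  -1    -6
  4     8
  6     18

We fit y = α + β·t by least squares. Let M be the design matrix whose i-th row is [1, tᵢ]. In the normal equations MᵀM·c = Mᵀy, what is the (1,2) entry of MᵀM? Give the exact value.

Row 1 ↔ basis 1, column 2 ↔ basis t, so (MᵀM)_{1,2} = Σᵢ t = (1)·(-2) + (1)·(-1) + (1)·(4) + (1)·(6) = 7.

7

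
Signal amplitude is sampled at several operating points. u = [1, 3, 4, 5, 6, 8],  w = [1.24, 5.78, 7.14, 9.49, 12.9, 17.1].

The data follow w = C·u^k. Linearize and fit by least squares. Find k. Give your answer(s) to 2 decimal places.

k = 1.26

Let Y = ln w. Fitting Y = k·ln u + ln C by least squares:
Σln u = 7.9655, Σ(ln u)² = 13.2535, Σln w = 11.5818, Σln u·ln w = 18.7597.
Equations: 13.2535·k + 7.9655·ln C = 18.7597;  7.9655·k + 6·ln C = 11.5818.
Slope k = (n·Σln u·ln w − Σln u·Σln w)/(n·Σ(ln u)² − (Σln u)²) = (6·18.7597 − 7.9655·11.5818)/16.0713 = 1.26332; ln C = (Σln w − k·Σln u)/n = 0.25312.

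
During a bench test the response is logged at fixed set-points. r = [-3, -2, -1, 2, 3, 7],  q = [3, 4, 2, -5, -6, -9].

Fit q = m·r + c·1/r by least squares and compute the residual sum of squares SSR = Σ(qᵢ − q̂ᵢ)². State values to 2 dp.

SSR = 8.31

Normal-equation sums: Σr·r = 76, Σr·1/r = 6, Σ1/r·1/r = 1537/882.
Right-hand side: Σr·q = -110, Σ1/r·q = -151/14.
Normal equations: [[76, 6]; [6, 1537/882]]·[m, c]ᵀ = [-110, -151/14]ᵀ.
Δ = 76·(1537/882) − 6² = 42530/441.
m = ((-110)·(1537/882) − 6·(-151/14))/(42530/441) = -27998/21265; c = (76·(-151/14) − 6·(-110))/(42530/441) = -35217/21265.
Residuals: -31938/21265, 22911/42530, -4137/4253, -65441/42530, -31857/21265, 9632/21265; SSR = 353389/42530.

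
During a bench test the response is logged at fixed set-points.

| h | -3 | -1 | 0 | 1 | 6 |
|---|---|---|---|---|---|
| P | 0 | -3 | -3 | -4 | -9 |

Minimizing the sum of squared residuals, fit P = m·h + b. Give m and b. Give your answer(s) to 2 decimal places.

m = -0.96, b = -3.22

AᵀA·[m, b]ᵀ = AᵀP reads: 47·m + 3·b = -55;  3·m + 5·b = -19.
(Σh·h = 47, Σh = 3, Σ1 = 5, Σh·P = -55, ΣP = -19.)
Eliminating b: 5·(row 1) − 3·(row 2) gives 226·m = 5·(-55) − 3·(-19) = -218, so m = -109/113.
Then b = ((-19) − 3·(-109/113))/5 = -364/113.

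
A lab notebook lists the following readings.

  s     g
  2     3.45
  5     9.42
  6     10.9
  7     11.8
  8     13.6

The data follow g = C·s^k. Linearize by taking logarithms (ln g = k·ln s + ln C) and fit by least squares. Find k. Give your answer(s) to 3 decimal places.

k = 0.994

With ln gᵢ as the transformed response and ln sᵢ as the regressor:
AᵀA = [[14.3918, 8.1197]; [8.1197, 5]], rhs = [18.9784, 10.9481]ᵀ  (here Σln s = 8.1197, Σ(ln s)² = 14.3918, Σln g = 10.9481, Σln s·ln g = 18.9784).
Slope k = (n·Σln s·ln g − Σln s·Σln g)/(n·Σ(ln s)² − (Σln s)²) = (5·18.9784 − 8.1197·10.9481)/6.0295 = 0.99448; ln C = (Σln g − k·Σln s)/n = 0.57465.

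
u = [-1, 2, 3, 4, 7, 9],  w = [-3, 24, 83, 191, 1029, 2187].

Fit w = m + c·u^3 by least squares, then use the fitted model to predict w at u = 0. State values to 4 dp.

Compute the Gram sums: Σ1 = 6, Σu^3 = 1170, Σu^3·u^3 = 653980.
Right-hand side: Σw = 3511, Σu^3·w = 1961930.
So MᵀM·[m, c]ᵀ = Mᵀw: [[6, 1170]; [1170, 653980]]·[m, c]ᵀ = [3511, 1961930]ᵀ.
det = 6·653980 − 1170² = 2554980.
m = (3511·653980 − 1170·1961930)/2554980 = 33284/127749; c = (6·1961930 − 1170·3511)/2554980 = 255457/85166.
At u = 0: ŵ = (33284/127749)·(1) + (255457/85166)·(0) = 33284/127749.

ŵ = 0.2605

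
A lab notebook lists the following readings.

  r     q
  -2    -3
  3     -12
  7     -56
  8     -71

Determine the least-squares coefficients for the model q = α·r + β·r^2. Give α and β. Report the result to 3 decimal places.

α = -0.798, β = -1.018

From the data, Σr·r = 126, Σr·r^2 = 874, Σr^2·r^2 = 6594.
Moment sums: Σr·q = -990, Σr^2·q = -7408.
MᵀM·[α, β]ᵀ = Mᵀq becomes [[126, 874]; [874, 6594]]·[α, β]ᵀ = [-990, -7408]ᵀ.
Determinant 126·6594 − 874² = 66968.
α = ((-990)·6594 − 874·(-7408))/66968 = -13367/16742; β = (126·(-7408) − 874·(-990))/66968 = -17037/16742.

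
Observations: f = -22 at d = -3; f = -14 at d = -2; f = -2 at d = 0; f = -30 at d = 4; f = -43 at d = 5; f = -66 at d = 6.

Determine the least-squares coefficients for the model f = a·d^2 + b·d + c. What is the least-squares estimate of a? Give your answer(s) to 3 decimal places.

Compute the Gram sums: Σd^2·d^2 = 2274, Σd^2·d = 370, Σd^2 = 90, Σd·d = 90, Σd = 10, Σ1 = 6.
Right-hand side: Σd^2·f = -4185, Σd·f = -637, Σf = -177.
Normal equations: [[2274, 370, 90]; [370, 90, 10]; [90, 10, 6]]·[a, b, c]ᵀ = [-4185, -637, -177]ᵀ.
Solving the 3×3 system (Gaussian elimination) gives a = -21/11, b = 117/110, c = -29/11.

a = -1.909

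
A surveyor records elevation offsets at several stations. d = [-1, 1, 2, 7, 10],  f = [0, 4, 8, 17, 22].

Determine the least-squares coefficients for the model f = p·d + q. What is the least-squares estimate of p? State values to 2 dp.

p = 2.00

From the data, Σd·d = 155, Σd = 19, Σ1 = 5.
And Σd·f = 359, Σf = 51.
Determinant 155·5 − 19² = 414.
p = (359·5 − 19·51)/414 = 413/207; q = (155·51 − 19·359)/414 = 542/207.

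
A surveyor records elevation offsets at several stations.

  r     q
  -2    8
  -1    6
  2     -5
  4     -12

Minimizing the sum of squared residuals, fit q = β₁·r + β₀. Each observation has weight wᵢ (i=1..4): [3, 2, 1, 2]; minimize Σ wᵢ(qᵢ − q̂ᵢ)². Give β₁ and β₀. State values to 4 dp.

β₁ = -3.3889, β₀ = 1.7222

Normal-equation sums: Σwᵢ·r·r = 50, Σwᵢ·r = 2, Σwᵢ·1 = 8.
Moment sums: Σwᵢ·r·q = -166, Σwᵢ·q = 7.
Eliminating β₀: 8·(row 1) − 2·(row 2) gives 396·β₁ = 8·(-166) − 2·7 = -1342, so β₁ = -61/18.
Then β₀ = (7 − 2·(-61/18))/8 = 31/18.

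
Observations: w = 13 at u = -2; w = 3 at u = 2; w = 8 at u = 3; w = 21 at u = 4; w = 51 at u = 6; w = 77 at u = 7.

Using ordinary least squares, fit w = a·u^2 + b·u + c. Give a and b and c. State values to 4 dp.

a = 1.9416, b = -2.7662, c = -0.1299

From the data, Σu^2·u^2 = 4066, Σu^2·u = 650, Σu^2 = 118, Σu·u = 118, Σu = 20, Σ1 = 6.
And Σu^2·w = 6081, Σu·w = 933, Σw = 173.
So MᵀM·[a, b, c]ᵀ = Mᵀw: [[4066, 650, 118]; [650, 118, 20]; [118, 20, 6]]·[a, b, c]ᵀ = [6081, 933, 173]ᵀ.
Inverting the 3×3 Gram matrix, [a, b, c]ᵀ = [299/154, -213/77, -10/77]ᵀ.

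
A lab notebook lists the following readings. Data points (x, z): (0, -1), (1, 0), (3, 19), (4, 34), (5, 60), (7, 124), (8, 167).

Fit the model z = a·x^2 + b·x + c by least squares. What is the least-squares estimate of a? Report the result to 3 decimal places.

a = 2.959

Setting ∂/∂a … = 0 gives: 7460·a + 1072·b + 164·c = 18979;  1072·a + 164·b + 28·c = 2697;  164·a + 28·b + 7·c = 403.
(Σx^2·x^2 = 7460, Σx^2·x = 1072, Σx^2 = 164, Σx·x = 164, Σx = 28, Σ1 = 7, Σx^2·z = 18979, Σx·z = 2697, Σz = 403.)
Row-reducing yields a = 6001/2028, b = -5693/2028, c = -89/169.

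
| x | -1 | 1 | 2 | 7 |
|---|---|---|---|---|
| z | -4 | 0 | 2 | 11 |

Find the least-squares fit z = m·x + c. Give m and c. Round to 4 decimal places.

Forming MᵀM = [[55, 9]; [9, 4]] and Mᵀz = [85, 9]ᵀ gives MᵀM·[m, c]ᵀ = Mᵀz.
Eliminating c: 4·(row 1) − 9·(row 2) gives 139·m = 4·85 − 9·9 = 259, so m = 259/139.
Then c = (9 − 9·(259/139))/4 = -270/139.

m = 1.8633, c = -1.9424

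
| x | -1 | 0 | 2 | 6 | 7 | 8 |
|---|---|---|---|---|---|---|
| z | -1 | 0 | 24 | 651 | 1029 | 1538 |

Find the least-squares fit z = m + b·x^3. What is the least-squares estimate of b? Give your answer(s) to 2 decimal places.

b = 3.00

Compute the Gram sums: Σ1 = 6, Σx^3 = 1078, Σx^3·x^3 = 426514.
Right-hand side: Σz = 3241, Σx^3·z = 1281212.
Determinant 6·426514 − 1078² = 1397000.
m = (3241·426514 − 1078·1281212)/1397000 = 53879/63500; b = (6·1281212 − 1078·3241)/1397000 = 2096737/698500.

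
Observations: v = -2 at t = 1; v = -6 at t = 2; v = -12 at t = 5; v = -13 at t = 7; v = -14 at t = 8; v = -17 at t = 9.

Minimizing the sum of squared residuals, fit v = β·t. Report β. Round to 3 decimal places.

β = -1.920

The normal system AᵀA·[β]ᵀ = Aᵀv is [[224]]·[β]ᵀ = [-430]ᵀ.
β = (-430)/224 = -1.91964.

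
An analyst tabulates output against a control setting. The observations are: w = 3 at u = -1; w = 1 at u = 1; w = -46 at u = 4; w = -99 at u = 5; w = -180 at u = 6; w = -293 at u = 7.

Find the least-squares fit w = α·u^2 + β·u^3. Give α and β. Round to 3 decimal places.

Forming MᵀM = [[4580, 28732]; [28732, 184028]] and Mᵀw = [-24044, -154700]ᵀ gives MᵀM·[α, β]ᵀ = Mᵀw.
Determinant 4580·184028 − 28732² = 17320416.
α = ((-24044)·184028 − 28732·(-154700))/17320416 = 627224/541263; β = (4580·(-154700) − 28732·(-24044))/17320416 = -552931/541263.

α = 1.159, β = -1.022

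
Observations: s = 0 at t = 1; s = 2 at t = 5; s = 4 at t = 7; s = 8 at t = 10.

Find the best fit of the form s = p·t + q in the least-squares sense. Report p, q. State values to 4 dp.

Forming AᵀA = [[175, 23]; [23, 4]] and Aᵀs = [118, 14]ᵀ gives AᵀA·[p, q]ᵀ = Aᵀs.
Determinant 175·4 − 23² = 171.
p = (118·4 − 23·14)/171 = 50/57; q = (175·14 − 23·118)/171 = -88/57.

p = 0.8772, q = -1.5439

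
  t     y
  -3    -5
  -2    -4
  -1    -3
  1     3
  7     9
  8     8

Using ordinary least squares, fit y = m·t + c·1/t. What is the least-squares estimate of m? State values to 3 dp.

m = 1.116

Compute the Gram sums: Σt·t = 128, Σt·1/t = 6, Σ1/t·1/t = 67657/28224.
And Σt·y = 156, Σ1/t·y = 251/21.
So MᵀM·[m, c]ᵀ = Mᵀy: [[128, 6]; [6, 67657/28224]]·[m, c]ᵀ = [156, 251/21]ᵀ.
Determinant 128·(67657/28224) − 6² = 119438/441.
m = (156·(67657/28224) − 6·(251/21))/(119438/441) = 2132607/1911008; c = (128·(251/21) − 6·156)/(119438/441) = 130956/59719.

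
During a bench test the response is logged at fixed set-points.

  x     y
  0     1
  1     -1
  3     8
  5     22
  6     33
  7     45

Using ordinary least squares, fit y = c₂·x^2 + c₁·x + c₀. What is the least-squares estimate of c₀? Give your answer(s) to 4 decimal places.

c₀ = 0.1438

AᵀA·[c₂, c₁, c₀]ᵀ = Aᵀy reads: 4404·c₂ + 712·c₁ + 120·c₀ = 4014;  712·c₂ + 120·c₁ + 22·c₀ = 646;  120·c₂ + 22·c₁ + 6·c₀ = 108.
(Σx^2·x^2 = 4404, Σx^2·x = 712, Σx^2 = 120, Σx·x = 120, Σx = 22, Σ1 = 6, Σx^2·y = 4014, Σx·y = 646, Σy = 108.)
Inverting the 3×3 Gram matrix, [c₂, c₁, c₀]ᵀ = [1231/1210, -411/605, 87/605]ᵀ.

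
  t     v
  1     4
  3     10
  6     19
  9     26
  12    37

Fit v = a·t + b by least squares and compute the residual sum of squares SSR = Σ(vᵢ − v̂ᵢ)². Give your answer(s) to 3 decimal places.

SSR = 2.802

From the data, Σt·t = 271, Σt = 31, Σ1 = 5.
For Xᵀv: Σt·v = 826, Σv = 96.
So XᵀX·[a, b]ᵀ = Xᵀv: [[271, 31]; [31, 5]]·[a, b]ᵀ = [826, 96]ᵀ.
Determinant 271·5 − 31² = 394.
a = (826·5 − 31·96)/394 = 577/197; b = (271·96 − 31·826)/394 = 205/197.
Residuals: 6/197, 34/197, 76/197, -276/197, 160/197; SSR = 552/197.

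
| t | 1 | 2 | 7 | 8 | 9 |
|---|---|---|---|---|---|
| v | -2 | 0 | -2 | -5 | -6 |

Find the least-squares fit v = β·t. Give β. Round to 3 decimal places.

β = -0.553

Setting ∂/∂β … = 0 gives: 199·β = -110.
Hence β = -110 / 199 ≈ -0.552764.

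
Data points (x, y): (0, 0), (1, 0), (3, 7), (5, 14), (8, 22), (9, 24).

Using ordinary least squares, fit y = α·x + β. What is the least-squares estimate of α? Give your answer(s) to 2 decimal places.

The normal system AᵀA·[α, β]ᵀ = Aᵀy is [[180, 26]; [26, 6]]·[α, β]ᵀ = [483, 67]ᵀ.
det = 180·6 − 26² = 404.
α = (483·6 − 26·67)/404 = 289/101; β = (180·67 − 26·483)/404 = -249/202.

α = 2.86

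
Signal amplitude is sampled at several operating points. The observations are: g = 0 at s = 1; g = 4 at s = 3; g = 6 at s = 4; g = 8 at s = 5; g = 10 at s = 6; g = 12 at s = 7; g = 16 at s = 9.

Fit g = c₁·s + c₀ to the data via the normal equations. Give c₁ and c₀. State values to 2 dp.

c₁ = 2.00, c₀ = -2.00

Entries of AᵀA: Σs·s = 217, Σs = 35, Σ1 = 7.
For Aᵀg: Σs·g = 364, Σg = 56.
Δ = 217·7 − 35² = 294.
c₁ = (364·7 − 35·56)/294 = 2; c₀ = (217·56 − 35·364)/294 = -2.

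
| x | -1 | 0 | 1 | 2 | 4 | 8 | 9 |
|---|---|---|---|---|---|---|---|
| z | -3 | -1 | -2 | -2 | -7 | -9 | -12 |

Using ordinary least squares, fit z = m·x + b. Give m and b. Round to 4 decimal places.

m = -1.0141, b = -1.8109

From the data, Σx·x = 167, Σx = 23, Σ1 = 7.
For Aᵀz: Σx·z = -211, Σz = -36.
Normal equations: [[167, 23]; [23, 7]]·[m, b]ᵀ = [-211, -36]ᵀ.
Determinant 167·7 − 23² = 640.
m = ((-211)·7 − 23·(-36))/640 = -649/640; b = (167·(-36) − 23·(-211))/640 = -1159/640.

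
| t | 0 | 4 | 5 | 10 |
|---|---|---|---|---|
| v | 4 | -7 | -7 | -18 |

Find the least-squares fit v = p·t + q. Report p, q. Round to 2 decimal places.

p = -2.17, q = 3.30

With design matrix X, XᵀX = [[141, 19]; [19, 4]] and Xᵀv = [-243, -28]ᵀ.
Eliminating q: 4·(row 1) − 19·(row 2) gives 203·p = 4·(-243) − 19·(-28) = -440, so p = -440/203.
Then q = ((-28) − 19·(-440/203))/4 = 669/203.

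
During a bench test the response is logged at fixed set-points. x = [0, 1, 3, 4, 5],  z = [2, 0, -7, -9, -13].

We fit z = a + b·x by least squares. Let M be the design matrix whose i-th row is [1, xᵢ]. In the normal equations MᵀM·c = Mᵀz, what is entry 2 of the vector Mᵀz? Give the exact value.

-122

Entry 2 ↔ basis x, so (Mᵀz)_{2} = Σᵢ (x)·zᵢ = (0)·(2) + (1)·(0) + (3)·(-7) + (4)·(-9) + (5)·(-13) = -122.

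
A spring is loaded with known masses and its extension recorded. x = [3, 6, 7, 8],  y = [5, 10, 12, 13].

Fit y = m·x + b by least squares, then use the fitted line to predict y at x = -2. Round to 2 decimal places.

Compute the Gram sums: Σx·x = 158, Σx = 24, Σ1 = 4.
For Aᵀy: Σx·y = 263, Σy = 40.
Normal equations: [[158, 24]; [24, 4]]·[m, b]ᵀ = [263, 40]ᵀ.
Eliminating b: 4·(row 1) − 24·(row 2) gives 56·m = 4·263 − 24·40 = 92, so m = 23/14.
Then b = (40 − 24·(23/14))/4 = 1/7.
At x = -2: ŷ = (23/14)·(-2) + (1/7)·(1) = -22/7.

ŷ = -3.14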